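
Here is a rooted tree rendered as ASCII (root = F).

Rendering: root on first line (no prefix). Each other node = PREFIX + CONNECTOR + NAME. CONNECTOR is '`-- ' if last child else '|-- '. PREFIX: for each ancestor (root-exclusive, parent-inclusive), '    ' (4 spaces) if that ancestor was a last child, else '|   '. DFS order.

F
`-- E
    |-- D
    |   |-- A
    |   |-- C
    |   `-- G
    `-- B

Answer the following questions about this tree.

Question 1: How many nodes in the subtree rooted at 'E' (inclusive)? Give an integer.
Answer: 6

Derivation:
Subtree rooted at E contains: A, B, C, D, E, G
Count = 6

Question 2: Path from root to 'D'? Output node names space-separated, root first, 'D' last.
Walk down from root: F -> E -> D

Answer: F E D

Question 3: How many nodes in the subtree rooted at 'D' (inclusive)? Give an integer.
Answer: 4

Derivation:
Subtree rooted at D contains: A, C, D, G
Count = 4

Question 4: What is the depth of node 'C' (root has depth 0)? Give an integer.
Answer: 3

Derivation:
Path from root to C: F -> E -> D -> C
Depth = number of edges = 3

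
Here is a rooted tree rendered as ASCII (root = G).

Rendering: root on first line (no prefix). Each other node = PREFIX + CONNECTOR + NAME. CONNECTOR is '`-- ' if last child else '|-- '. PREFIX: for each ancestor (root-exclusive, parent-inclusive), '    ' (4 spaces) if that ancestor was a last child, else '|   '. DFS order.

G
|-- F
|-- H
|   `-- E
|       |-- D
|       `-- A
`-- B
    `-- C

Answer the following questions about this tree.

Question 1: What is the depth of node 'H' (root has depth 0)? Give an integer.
Answer: 1

Derivation:
Path from root to H: G -> H
Depth = number of edges = 1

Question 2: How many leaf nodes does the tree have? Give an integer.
Answer: 4

Derivation:
Leaves (nodes with no children): A, C, D, F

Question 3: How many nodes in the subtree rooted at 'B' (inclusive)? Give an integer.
Subtree rooted at B contains: B, C
Count = 2

Answer: 2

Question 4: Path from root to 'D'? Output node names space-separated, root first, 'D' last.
Answer: G H E D

Derivation:
Walk down from root: G -> H -> E -> D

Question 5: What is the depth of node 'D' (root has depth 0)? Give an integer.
Path from root to D: G -> H -> E -> D
Depth = number of edges = 3

Answer: 3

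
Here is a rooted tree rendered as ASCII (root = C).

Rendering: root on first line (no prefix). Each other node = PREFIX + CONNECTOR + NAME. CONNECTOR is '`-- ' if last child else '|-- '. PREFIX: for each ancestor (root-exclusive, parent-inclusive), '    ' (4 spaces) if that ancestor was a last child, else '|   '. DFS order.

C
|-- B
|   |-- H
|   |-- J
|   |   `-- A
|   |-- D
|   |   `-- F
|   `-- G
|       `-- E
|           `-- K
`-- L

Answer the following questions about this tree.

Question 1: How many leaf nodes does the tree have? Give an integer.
Leaves (nodes with no children): A, F, H, K, L

Answer: 5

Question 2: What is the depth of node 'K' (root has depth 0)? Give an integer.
Path from root to K: C -> B -> G -> E -> K
Depth = number of edges = 4

Answer: 4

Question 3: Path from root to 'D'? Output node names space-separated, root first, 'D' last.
Answer: C B D

Derivation:
Walk down from root: C -> B -> D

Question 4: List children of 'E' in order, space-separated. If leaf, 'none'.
Answer: K

Derivation:
Node E's children (from adjacency): K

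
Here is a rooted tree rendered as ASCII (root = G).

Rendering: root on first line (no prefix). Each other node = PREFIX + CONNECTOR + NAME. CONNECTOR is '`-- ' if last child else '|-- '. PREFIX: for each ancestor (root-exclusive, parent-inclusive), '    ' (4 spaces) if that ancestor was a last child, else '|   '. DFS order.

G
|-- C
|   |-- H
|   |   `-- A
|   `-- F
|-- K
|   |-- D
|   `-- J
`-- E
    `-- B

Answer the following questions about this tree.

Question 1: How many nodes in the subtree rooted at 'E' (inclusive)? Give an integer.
Answer: 2

Derivation:
Subtree rooted at E contains: B, E
Count = 2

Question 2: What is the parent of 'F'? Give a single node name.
Answer: C

Derivation:
Scan adjacency: F appears as child of C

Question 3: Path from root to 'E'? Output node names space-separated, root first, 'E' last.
Walk down from root: G -> E

Answer: G E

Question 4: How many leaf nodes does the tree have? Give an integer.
Answer: 5

Derivation:
Leaves (nodes with no children): A, B, D, F, J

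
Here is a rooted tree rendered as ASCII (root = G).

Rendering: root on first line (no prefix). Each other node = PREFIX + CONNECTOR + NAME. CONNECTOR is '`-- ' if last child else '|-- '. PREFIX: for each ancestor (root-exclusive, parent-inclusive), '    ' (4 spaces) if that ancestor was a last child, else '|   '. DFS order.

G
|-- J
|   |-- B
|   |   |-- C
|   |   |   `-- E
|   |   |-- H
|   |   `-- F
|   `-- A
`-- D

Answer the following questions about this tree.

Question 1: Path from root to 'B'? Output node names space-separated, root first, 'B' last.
Answer: G J B

Derivation:
Walk down from root: G -> J -> B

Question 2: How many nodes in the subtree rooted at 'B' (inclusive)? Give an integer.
Subtree rooted at B contains: B, C, E, F, H
Count = 5

Answer: 5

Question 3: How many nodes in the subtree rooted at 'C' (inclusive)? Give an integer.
Subtree rooted at C contains: C, E
Count = 2

Answer: 2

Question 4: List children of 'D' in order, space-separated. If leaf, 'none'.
Node D's children (from adjacency): (leaf)

Answer: none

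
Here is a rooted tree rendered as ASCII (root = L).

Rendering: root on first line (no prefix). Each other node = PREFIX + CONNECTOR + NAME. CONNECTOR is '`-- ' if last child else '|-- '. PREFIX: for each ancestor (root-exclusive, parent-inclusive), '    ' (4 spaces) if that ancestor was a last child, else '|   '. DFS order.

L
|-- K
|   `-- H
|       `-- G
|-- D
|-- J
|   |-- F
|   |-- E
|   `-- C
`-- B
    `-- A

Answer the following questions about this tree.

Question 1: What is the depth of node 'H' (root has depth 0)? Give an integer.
Answer: 2

Derivation:
Path from root to H: L -> K -> H
Depth = number of edges = 2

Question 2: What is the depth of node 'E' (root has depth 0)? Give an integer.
Path from root to E: L -> J -> E
Depth = number of edges = 2

Answer: 2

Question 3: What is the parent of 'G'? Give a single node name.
Answer: H

Derivation:
Scan adjacency: G appears as child of H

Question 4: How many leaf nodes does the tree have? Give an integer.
Answer: 6

Derivation:
Leaves (nodes with no children): A, C, D, E, F, G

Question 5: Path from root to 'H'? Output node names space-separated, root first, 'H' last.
Walk down from root: L -> K -> H

Answer: L K H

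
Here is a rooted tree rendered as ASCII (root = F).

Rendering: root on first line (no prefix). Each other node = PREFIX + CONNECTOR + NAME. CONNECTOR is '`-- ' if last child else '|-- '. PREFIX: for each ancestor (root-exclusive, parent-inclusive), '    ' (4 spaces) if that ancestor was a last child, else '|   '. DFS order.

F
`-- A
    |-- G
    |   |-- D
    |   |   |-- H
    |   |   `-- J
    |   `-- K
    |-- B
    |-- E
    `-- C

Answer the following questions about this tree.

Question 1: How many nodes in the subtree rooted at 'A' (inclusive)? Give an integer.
Answer: 9

Derivation:
Subtree rooted at A contains: A, B, C, D, E, G, H, J, K
Count = 9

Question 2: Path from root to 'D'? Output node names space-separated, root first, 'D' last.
Answer: F A G D

Derivation:
Walk down from root: F -> A -> G -> D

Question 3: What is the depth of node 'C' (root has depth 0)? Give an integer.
Path from root to C: F -> A -> C
Depth = number of edges = 2

Answer: 2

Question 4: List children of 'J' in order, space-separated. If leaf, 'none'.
Answer: none

Derivation:
Node J's children (from adjacency): (leaf)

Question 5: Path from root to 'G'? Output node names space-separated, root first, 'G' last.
Answer: F A G

Derivation:
Walk down from root: F -> A -> G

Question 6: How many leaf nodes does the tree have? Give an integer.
Answer: 6

Derivation:
Leaves (nodes with no children): B, C, E, H, J, K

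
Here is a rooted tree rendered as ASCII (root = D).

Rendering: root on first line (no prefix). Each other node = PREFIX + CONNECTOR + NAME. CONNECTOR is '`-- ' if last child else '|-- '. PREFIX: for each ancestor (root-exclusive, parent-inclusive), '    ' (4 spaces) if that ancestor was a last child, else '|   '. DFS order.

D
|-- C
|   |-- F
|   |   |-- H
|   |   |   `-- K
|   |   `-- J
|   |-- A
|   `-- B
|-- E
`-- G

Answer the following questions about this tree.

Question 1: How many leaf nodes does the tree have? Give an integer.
Leaves (nodes with no children): A, B, E, G, J, K

Answer: 6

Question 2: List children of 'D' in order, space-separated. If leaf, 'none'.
Node D's children (from adjacency): C, E, G

Answer: C E G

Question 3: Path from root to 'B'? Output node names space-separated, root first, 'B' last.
Answer: D C B

Derivation:
Walk down from root: D -> C -> B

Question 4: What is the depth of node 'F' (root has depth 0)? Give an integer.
Path from root to F: D -> C -> F
Depth = number of edges = 2

Answer: 2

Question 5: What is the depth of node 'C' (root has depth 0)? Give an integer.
Path from root to C: D -> C
Depth = number of edges = 1

Answer: 1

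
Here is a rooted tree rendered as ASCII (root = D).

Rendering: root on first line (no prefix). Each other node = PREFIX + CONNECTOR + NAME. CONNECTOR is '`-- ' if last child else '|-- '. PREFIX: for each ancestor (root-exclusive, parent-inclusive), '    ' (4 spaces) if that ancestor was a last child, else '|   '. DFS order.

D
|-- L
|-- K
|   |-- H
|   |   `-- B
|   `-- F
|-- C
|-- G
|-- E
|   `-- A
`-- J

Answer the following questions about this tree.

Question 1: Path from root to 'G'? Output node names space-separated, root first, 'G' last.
Walk down from root: D -> G

Answer: D G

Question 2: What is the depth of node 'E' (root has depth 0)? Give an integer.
Path from root to E: D -> E
Depth = number of edges = 1

Answer: 1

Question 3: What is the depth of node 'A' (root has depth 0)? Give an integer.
Answer: 2

Derivation:
Path from root to A: D -> E -> A
Depth = number of edges = 2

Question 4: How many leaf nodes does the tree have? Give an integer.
Answer: 7

Derivation:
Leaves (nodes with no children): A, B, C, F, G, J, L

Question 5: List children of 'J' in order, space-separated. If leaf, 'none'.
Answer: none

Derivation:
Node J's children (from adjacency): (leaf)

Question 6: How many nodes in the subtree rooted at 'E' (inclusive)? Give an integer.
Answer: 2

Derivation:
Subtree rooted at E contains: A, E
Count = 2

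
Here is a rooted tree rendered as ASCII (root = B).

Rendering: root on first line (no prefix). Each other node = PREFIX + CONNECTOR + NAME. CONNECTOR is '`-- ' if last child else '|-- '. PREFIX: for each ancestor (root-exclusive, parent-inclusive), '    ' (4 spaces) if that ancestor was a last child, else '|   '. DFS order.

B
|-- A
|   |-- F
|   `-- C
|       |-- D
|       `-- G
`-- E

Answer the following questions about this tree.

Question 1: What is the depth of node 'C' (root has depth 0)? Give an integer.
Answer: 2

Derivation:
Path from root to C: B -> A -> C
Depth = number of edges = 2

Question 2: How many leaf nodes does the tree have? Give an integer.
Answer: 4

Derivation:
Leaves (nodes with no children): D, E, F, G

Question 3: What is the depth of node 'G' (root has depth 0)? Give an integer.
Answer: 3

Derivation:
Path from root to G: B -> A -> C -> G
Depth = number of edges = 3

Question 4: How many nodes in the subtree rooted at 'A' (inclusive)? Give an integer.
Answer: 5

Derivation:
Subtree rooted at A contains: A, C, D, F, G
Count = 5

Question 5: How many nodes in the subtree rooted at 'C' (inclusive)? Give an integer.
Answer: 3

Derivation:
Subtree rooted at C contains: C, D, G
Count = 3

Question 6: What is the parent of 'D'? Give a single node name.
Answer: C

Derivation:
Scan adjacency: D appears as child of C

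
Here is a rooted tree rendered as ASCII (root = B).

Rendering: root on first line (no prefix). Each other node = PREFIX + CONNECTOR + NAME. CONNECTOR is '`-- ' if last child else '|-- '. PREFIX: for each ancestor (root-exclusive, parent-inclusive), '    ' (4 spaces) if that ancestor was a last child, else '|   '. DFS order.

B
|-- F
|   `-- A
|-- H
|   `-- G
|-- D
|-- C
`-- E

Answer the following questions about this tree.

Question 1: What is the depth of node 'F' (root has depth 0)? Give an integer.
Answer: 1

Derivation:
Path from root to F: B -> F
Depth = number of edges = 1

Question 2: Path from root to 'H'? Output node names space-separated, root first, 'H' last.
Walk down from root: B -> H

Answer: B H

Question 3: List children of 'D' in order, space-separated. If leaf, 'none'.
Node D's children (from adjacency): (leaf)

Answer: none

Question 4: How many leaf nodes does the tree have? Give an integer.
Answer: 5

Derivation:
Leaves (nodes with no children): A, C, D, E, G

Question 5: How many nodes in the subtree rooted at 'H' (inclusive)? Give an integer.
Answer: 2

Derivation:
Subtree rooted at H contains: G, H
Count = 2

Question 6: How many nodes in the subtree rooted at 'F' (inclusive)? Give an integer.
Subtree rooted at F contains: A, F
Count = 2

Answer: 2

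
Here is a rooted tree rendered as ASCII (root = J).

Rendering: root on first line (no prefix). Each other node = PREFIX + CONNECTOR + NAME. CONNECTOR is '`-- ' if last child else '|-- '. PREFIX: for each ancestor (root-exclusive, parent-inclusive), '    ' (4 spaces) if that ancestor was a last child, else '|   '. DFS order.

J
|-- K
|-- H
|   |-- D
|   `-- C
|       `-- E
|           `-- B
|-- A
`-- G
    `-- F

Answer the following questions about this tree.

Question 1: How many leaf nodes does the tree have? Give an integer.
Leaves (nodes with no children): A, B, D, F, K

Answer: 5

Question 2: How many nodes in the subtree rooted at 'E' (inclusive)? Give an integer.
Subtree rooted at E contains: B, E
Count = 2

Answer: 2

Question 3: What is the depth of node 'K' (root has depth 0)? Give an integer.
Answer: 1

Derivation:
Path from root to K: J -> K
Depth = number of edges = 1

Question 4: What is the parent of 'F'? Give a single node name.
Answer: G

Derivation:
Scan adjacency: F appears as child of G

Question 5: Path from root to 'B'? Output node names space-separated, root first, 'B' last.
Walk down from root: J -> H -> C -> E -> B

Answer: J H C E B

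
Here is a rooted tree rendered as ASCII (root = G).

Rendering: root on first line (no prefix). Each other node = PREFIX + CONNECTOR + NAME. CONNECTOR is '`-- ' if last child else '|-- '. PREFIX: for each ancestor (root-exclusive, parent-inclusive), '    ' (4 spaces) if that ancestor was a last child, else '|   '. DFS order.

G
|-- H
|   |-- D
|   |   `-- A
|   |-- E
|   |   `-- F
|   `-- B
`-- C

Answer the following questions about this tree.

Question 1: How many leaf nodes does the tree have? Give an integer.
Leaves (nodes with no children): A, B, C, F

Answer: 4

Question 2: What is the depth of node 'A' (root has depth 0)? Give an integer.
Path from root to A: G -> H -> D -> A
Depth = number of edges = 3

Answer: 3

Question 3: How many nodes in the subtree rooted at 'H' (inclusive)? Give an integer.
Subtree rooted at H contains: A, B, D, E, F, H
Count = 6

Answer: 6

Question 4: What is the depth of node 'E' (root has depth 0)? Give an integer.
Answer: 2

Derivation:
Path from root to E: G -> H -> E
Depth = number of edges = 2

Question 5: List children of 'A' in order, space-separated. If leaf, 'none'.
Answer: none

Derivation:
Node A's children (from adjacency): (leaf)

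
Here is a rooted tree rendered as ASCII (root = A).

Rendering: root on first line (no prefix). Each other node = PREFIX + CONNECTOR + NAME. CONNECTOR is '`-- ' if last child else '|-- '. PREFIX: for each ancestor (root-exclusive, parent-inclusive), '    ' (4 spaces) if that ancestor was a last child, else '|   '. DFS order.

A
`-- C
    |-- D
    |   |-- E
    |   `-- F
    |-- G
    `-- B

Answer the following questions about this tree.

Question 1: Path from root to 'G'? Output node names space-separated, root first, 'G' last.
Answer: A C G

Derivation:
Walk down from root: A -> C -> G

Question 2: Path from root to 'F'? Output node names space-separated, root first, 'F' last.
Walk down from root: A -> C -> D -> F

Answer: A C D F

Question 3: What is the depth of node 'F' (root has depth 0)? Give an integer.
Path from root to F: A -> C -> D -> F
Depth = number of edges = 3

Answer: 3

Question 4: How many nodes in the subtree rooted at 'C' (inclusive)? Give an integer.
Subtree rooted at C contains: B, C, D, E, F, G
Count = 6

Answer: 6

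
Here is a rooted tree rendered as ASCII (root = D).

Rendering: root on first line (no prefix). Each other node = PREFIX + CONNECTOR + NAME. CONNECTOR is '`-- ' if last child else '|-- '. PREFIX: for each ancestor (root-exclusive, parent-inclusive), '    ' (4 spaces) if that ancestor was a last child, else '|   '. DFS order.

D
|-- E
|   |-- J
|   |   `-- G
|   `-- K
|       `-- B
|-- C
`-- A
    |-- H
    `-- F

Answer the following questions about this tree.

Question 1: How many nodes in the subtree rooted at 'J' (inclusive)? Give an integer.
Subtree rooted at J contains: G, J
Count = 2

Answer: 2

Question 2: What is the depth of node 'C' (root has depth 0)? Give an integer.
Path from root to C: D -> C
Depth = number of edges = 1

Answer: 1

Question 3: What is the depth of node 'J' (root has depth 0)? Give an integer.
Answer: 2

Derivation:
Path from root to J: D -> E -> J
Depth = number of edges = 2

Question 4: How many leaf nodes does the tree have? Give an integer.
Leaves (nodes with no children): B, C, F, G, H

Answer: 5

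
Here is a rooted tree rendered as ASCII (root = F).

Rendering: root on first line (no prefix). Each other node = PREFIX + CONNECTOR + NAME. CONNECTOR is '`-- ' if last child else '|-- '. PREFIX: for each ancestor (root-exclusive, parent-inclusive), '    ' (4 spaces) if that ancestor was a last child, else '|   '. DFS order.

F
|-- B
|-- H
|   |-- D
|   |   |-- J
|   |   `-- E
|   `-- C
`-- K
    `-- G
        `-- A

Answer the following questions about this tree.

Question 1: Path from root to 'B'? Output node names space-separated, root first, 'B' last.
Walk down from root: F -> B

Answer: F B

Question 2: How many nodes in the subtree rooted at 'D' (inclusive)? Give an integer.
Subtree rooted at D contains: D, E, J
Count = 3

Answer: 3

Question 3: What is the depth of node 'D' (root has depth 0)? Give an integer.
Answer: 2

Derivation:
Path from root to D: F -> H -> D
Depth = number of edges = 2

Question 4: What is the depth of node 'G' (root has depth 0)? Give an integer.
Answer: 2

Derivation:
Path from root to G: F -> K -> G
Depth = number of edges = 2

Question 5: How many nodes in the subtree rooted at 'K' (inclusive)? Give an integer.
Answer: 3

Derivation:
Subtree rooted at K contains: A, G, K
Count = 3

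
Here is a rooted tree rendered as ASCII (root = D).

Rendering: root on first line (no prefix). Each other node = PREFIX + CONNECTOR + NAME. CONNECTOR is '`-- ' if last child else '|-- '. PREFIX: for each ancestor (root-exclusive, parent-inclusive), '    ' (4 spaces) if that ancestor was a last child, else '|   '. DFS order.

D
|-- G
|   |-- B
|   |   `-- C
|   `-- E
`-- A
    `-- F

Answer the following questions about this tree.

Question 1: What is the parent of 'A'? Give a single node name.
Scan adjacency: A appears as child of D

Answer: D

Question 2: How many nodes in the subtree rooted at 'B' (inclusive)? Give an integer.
Subtree rooted at B contains: B, C
Count = 2

Answer: 2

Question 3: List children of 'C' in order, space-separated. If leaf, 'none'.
Node C's children (from adjacency): (leaf)

Answer: none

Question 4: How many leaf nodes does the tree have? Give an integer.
Answer: 3

Derivation:
Leaves (nodes with no children): C, E, F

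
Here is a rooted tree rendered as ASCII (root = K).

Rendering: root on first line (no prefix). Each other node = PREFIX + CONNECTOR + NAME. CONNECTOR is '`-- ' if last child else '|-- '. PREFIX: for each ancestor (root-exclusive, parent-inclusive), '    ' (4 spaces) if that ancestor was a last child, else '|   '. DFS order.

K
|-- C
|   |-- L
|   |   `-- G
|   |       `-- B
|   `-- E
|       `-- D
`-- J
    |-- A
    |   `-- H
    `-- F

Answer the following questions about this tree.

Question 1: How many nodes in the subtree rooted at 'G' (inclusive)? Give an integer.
Subtree rooted at G contains: B, G
Count = 2

Answer: 2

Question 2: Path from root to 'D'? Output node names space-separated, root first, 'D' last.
Walk down from root: K -> C -> E -> D

Answer: K C E D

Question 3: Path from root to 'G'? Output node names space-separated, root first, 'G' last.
Answer: K C L G

Derivation:
Walk down from root: K -> C -> L -> G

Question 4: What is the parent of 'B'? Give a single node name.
Answer: G

Derivation:
Scan adjacency: B appears as child of G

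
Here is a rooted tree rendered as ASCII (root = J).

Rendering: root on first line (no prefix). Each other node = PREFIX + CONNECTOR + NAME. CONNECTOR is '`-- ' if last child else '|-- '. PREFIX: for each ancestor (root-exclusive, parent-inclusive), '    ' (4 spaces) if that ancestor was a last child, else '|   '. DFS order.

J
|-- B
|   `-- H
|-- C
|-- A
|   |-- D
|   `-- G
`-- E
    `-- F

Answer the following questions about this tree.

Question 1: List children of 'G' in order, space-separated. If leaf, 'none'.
Answer: none

Derivation:
Node G's children (from adjacency): (leaf)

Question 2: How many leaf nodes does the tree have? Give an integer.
Leaves (nodes with no children): C, D, F, G, H

Answer: 5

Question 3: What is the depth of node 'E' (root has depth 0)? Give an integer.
Path from root to E: J -> E
Depth = number of edges = 1

Answer: 1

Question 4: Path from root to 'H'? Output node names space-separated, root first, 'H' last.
Walk down from root: J -> B -> H

Answer: J B H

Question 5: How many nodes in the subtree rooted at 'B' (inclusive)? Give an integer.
Subtree rooted at B contains: B, H
Count = 2

Answer: 2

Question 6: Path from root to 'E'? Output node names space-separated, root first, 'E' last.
Walk down from root: J -> E

Answer: J E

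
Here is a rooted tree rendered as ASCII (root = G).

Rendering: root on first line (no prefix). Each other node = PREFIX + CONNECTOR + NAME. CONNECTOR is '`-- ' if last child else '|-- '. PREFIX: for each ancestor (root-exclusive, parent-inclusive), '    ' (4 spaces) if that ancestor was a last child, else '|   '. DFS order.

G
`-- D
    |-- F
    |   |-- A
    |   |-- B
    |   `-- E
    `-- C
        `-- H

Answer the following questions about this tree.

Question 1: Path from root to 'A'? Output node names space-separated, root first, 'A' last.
Walk down from root: G -> D -> F -> A

Answer: G D F A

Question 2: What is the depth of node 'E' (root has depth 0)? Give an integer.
Answer: 3

Derivation:
Path from root to E: G -> D -> F -> E
Depth = number of edges = 3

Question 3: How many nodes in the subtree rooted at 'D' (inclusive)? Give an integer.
Answer: 7

Derivation:
Subtree rooted at D contains: A, B, C, D, E, F, H
Count = 7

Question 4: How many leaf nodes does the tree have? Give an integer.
Answer: 4

Derivation:
Leaves (nodes with no children): A, B, E, H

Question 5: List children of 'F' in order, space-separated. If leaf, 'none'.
Node F's children (from adjacency): A, B, E

Answer: A B E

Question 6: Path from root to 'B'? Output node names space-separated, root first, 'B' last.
Answer: G D F B

Derivation:
Walk down from root: G -> D -> F -> B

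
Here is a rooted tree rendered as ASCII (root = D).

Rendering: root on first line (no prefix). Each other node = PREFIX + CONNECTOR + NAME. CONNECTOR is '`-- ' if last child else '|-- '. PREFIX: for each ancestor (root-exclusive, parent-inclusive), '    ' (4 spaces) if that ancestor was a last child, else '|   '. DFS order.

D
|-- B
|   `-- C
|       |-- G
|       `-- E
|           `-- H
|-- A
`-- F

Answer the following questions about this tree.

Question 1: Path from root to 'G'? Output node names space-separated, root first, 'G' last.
Walk down from root: D -> B -> C -> G

Answer: D B C G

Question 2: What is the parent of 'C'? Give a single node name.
Scan adjacency: C appears as child of B

Answer: B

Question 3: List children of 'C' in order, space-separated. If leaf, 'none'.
Node C's children (from adjacency): G, E

Answer: G E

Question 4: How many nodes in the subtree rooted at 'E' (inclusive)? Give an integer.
Subtree rooted at E contains: E, H
Count = 2

Answer: 2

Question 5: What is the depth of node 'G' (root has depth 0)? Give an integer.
Answer: 3

Derivation:
Path from root to G: D -> B -> C -> G
Depth = number of edges = 3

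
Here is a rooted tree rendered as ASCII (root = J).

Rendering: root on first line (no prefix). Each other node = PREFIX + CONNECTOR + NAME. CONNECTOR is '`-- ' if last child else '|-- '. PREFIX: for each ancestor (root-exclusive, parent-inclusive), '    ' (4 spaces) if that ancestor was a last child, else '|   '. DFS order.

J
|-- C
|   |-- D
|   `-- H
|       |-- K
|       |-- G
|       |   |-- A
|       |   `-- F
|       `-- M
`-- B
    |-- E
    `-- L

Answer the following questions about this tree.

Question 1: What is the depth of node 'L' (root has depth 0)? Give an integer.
Answer: 2

Derivation:
Path from root to L: J -> B -> L
Depth = number of edges = 2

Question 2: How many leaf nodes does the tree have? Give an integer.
Leaves (nodes with no children): A, D, E, F, K, L, M

Answer: 7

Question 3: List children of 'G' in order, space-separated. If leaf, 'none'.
Node G's children (from adjacency): A, F

Answer: A F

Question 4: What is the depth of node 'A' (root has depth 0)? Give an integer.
Answer: 4

Derivation:
Path from root to A: J -> C -> H -> G -> A
Depth = number of edges = 4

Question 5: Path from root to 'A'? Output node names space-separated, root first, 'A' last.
Answer: J C H G A

Derivation:
Walk down from root: J -> C -> H -> G -> A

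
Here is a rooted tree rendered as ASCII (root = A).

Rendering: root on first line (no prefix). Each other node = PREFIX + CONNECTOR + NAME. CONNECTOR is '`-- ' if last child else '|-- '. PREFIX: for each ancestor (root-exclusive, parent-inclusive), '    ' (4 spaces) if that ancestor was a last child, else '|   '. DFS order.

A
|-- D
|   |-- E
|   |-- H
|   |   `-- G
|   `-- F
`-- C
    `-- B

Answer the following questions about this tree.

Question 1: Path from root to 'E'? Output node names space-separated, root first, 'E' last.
Walk down from root: A -> D -> E

Answer: A D E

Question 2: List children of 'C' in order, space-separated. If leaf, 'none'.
Node C's children (from adjacency): B

Answer: B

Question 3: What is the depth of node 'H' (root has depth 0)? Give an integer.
Path from root to H: A -> D -> H
Depth = number of edges = 2

Answer: 2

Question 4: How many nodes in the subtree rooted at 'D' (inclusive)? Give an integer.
Subtree rooted at D contains: D, E, F, G, H
Count = 5

Answer: 5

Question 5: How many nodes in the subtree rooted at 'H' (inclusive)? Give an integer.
Subtree rooted at H contains: G, H
Count = 2

Answer: 2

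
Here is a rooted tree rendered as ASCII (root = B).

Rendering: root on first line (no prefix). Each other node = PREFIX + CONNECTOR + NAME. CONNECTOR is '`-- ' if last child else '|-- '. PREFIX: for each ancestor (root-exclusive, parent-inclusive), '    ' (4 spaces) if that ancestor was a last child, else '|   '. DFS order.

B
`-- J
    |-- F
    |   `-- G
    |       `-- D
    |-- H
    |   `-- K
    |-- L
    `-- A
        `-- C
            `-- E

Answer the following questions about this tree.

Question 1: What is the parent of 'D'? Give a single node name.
Scan adjacency: D appears as child of G

Answer: G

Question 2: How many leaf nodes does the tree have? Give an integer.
Leaves (nodes with no children): D, E, K, L

Answer: 4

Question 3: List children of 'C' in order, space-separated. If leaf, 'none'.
Node C's children (from adjacency): E

Answer: E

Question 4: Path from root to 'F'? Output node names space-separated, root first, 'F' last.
Walk down from root: B -> J -> F

Answer: B J F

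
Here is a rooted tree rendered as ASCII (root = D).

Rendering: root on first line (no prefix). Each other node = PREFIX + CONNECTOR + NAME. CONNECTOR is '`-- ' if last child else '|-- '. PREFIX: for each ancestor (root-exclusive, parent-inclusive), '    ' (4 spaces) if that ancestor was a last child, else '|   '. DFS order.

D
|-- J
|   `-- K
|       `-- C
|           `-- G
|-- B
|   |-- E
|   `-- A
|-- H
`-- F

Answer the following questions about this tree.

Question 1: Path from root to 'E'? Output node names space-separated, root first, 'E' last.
Answer: D B E

Derivation:
Walk down from root: D -> B -> E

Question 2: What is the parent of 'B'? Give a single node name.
Answer: D

Derivation:
Scan adjacency: B appears as child of D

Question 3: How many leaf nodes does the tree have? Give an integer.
Leaves (nodes with no children): A, E, F, G, H

Answer: 5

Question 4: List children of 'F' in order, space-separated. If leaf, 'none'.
Answer: none

Derivation:
Node F's children (from adjacency): (leaf)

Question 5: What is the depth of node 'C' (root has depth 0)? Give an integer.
Path from root to C: D -> J -> K -> C
Depth = number of edges = 3

Answer: 3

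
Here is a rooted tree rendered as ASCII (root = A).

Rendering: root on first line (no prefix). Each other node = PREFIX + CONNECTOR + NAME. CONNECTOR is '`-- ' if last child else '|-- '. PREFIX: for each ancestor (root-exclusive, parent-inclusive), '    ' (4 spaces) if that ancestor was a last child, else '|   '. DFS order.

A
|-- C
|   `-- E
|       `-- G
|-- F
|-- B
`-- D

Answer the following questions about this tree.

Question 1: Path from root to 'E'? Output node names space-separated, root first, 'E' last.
Walk down from root: A -> C -> E

Answer: A C E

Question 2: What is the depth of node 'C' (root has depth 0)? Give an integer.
Path from root to C: A -> C
Depth = number of edges = 1

Answer: 1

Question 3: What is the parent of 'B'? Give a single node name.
Answer: A

Derivation:
Scan adjacency: B appears as child of A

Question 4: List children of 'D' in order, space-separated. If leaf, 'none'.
Answer: none

Derivation:
Node D's children (from adjacency): (leaf)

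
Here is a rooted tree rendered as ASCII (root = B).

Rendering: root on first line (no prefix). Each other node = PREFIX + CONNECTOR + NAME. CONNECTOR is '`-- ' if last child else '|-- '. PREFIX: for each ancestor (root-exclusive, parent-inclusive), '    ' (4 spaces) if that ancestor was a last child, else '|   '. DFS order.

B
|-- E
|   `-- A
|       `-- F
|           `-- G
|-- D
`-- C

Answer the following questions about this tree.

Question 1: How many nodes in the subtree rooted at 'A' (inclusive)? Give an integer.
Subtree rooted at A contains: A, F, G
Count = 3

Answer: 3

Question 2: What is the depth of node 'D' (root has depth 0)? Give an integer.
Answer: 1

Derivation:
Path from root to D: B -> D
Depth = number of edges = 1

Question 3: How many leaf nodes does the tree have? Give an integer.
Answer: 3

Derivation:
Leaves (nodes with no children): C, D, G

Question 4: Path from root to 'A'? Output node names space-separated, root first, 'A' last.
Answer: B E A

Derivation:
Walk down from root: B -> E -> A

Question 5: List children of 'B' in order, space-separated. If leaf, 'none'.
Answer: E D C

Derivation:
Node B's children (from adjacency): E, D, C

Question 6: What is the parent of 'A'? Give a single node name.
Answer: E

Derivation:
Scan adjacency: A appears as child of E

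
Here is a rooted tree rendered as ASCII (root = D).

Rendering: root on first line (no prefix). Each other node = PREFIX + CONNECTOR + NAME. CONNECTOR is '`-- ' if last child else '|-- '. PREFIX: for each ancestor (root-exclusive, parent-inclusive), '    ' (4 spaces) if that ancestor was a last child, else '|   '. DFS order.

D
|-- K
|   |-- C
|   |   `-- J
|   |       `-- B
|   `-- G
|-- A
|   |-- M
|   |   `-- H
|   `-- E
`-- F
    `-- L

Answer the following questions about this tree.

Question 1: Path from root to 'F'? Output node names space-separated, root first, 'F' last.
Walk down from root: D -> F

Answer: D F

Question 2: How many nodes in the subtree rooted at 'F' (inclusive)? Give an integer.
Answer: 2

Derivation:
Subtree rooted at F contains: F, L
Count = 2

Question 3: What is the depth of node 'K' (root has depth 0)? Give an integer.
Path from root to K: D -> K
Depth = number of edges = 1

Answer: 1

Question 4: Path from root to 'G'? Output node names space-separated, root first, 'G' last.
Answer: D K G

Derivation:
Walk down from root: D -> K -> G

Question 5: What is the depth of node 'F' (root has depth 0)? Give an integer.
Path from root to F: D -> F
Depth = number of edges = 1

Answer: 1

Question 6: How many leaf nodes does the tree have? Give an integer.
Leaves (nodes with no children): B, E, G, H, L

Answer: 5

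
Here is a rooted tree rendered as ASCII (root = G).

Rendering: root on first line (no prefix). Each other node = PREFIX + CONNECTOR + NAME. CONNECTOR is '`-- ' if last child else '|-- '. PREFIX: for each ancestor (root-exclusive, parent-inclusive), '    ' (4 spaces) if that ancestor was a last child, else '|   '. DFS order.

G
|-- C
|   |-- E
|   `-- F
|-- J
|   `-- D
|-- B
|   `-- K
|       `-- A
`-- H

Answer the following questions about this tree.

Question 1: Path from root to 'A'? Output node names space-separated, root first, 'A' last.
Walk down from root: G -> B -> K -> A

Answer: G B K A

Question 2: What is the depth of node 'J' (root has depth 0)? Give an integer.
Answer: 1

Derivation:
Path from root to J: G -> J
Depth = number of edges = 1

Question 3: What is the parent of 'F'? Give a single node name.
Scan adjacency: F appears as child of C

Answer: C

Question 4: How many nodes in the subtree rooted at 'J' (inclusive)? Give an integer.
Subtree rooted at J contains: D, J
Count = 2

Answer: 2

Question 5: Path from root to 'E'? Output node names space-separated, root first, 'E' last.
Walk down from root: G -> C -> E

Answer: G C E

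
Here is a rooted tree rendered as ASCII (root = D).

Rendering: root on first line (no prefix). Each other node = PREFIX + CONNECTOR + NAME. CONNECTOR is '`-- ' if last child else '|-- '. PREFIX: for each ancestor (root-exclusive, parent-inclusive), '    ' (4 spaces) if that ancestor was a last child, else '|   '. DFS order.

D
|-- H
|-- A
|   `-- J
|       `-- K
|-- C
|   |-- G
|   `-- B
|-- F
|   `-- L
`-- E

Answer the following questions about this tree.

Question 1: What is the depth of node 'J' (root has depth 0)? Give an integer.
Answer: 2

Derivation:
Path from root to J: D -> A -> J
Depth = number of edges = 2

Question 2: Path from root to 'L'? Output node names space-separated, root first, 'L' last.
Answer: D F L

Derivation:
Walk down from root: D -> F -> L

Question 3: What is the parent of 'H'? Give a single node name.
Scan adjacency: H appears as child of D

Answer: D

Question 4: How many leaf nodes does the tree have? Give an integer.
Answer: 6

Derivation:
Leaves (nodes with no children): B, E, G, H, K, L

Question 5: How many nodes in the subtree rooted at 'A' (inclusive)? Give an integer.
Subtree rooted at A contains: A, J, K
Count = 3

Answer: 3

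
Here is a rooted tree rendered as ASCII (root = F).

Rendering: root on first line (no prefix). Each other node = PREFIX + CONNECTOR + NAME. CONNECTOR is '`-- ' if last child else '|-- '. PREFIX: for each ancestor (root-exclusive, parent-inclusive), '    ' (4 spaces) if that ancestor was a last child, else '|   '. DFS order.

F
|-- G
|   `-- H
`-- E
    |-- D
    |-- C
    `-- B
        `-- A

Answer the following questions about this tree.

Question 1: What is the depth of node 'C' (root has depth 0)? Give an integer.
Path from root to C: F -> E -> C
Depth = number of edges = 2

Answer: 2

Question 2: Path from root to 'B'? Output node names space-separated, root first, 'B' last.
Walk down from root: F -> E -> B

Answer: F E B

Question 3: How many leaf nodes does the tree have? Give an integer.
Leaves (nodes with no children): A, C, D, H

Answer: 4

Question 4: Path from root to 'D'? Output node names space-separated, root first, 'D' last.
Answer: F E D

Derivation:
Walk down from root: F -> E -> D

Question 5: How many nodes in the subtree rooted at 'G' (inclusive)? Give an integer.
Answer: 2

Derivation:
Subtree rooted at G contains: G, H
Count = 2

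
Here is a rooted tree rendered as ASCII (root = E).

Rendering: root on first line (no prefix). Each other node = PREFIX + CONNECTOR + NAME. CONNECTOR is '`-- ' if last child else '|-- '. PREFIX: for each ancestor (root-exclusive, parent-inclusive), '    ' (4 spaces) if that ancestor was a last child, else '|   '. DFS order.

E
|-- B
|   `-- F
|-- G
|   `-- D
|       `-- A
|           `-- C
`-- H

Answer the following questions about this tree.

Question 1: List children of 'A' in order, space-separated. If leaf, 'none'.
Answer: C

Derivation:
Node A's children (from adjacency): C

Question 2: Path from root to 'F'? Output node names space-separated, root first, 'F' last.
Answer: E B F

Derivation:
Walk down from root: E -> B -> F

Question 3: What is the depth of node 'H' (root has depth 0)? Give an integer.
Path from root to H: E -> H
Depth = number of edges = 1

Answer: 1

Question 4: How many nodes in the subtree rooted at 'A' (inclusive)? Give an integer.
Answer: 2

Derivation:
Subtree rooted at A contains: A, C
Count = 2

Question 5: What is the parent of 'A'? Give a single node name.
Scan adjacency: A appears as child of D

Answer: D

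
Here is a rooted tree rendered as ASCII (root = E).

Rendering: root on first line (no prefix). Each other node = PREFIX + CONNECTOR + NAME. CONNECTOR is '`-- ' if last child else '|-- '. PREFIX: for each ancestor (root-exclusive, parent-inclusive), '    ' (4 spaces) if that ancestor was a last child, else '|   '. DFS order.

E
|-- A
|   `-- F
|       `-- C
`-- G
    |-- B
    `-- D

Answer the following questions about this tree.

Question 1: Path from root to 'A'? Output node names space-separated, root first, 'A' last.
Answer: E A

Derivation:
Walk down from root: E -> A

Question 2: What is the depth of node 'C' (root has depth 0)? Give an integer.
Path from root to C: E -> A -> F -> C
Depth = number of edges = 3

Answer: 3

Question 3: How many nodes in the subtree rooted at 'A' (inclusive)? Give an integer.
Answer: 3

Derivation:
Subtree rooted at A contains: A, C, F
Count = 3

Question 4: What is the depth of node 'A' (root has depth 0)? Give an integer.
Path from root to A: E -> A
Depth = number of edges = 1

Answer: 1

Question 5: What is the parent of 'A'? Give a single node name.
Answer: E

Derivation:
Scan adjacency: A appears as child of E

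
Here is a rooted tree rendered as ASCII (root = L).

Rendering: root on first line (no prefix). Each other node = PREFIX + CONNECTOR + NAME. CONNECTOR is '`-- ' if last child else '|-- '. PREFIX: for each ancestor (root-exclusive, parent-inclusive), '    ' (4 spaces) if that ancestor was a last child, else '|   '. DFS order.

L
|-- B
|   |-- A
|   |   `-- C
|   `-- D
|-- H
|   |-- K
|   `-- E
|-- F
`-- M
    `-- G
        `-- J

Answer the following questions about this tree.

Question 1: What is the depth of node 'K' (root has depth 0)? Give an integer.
Answer: 2

Derivation:
Path from root to K: L -> H -> K
Depth = number of edges = 2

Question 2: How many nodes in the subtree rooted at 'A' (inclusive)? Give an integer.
Subtree rooted at A contains: A, C
Count = 2

Answer: 2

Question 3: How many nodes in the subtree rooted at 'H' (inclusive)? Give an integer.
Answer: 3

Derivation:
Subtree rooted at H contains: E, H, K
Count = 3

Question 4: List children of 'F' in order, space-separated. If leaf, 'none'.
Node F's children (from adjacency): (leaf)

Answer: none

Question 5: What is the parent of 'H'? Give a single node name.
Scan adjacency: H appears as child of L

Answer: L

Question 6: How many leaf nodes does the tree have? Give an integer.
Leaves (nodes with no children): C, D, E, F, J, K

Answer: 6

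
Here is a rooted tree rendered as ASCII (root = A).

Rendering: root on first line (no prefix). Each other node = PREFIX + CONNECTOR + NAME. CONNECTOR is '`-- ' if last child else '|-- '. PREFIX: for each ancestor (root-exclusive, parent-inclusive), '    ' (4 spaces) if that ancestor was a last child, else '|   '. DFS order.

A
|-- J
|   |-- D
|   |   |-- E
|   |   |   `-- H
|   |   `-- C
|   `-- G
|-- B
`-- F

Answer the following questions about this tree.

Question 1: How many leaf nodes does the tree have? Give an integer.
Leaves (nodes with no children): B, C, F, G, H

Answer: 5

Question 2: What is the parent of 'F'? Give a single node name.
Scan adjacency: F appears as child of A

Answer: A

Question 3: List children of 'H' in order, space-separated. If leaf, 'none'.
Answer: none

Derivation:
Node H's children (from adjacency): (leaf)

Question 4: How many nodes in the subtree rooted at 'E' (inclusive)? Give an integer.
Subtree rooted at E contains: E, H
Count = 2

Answer: 2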